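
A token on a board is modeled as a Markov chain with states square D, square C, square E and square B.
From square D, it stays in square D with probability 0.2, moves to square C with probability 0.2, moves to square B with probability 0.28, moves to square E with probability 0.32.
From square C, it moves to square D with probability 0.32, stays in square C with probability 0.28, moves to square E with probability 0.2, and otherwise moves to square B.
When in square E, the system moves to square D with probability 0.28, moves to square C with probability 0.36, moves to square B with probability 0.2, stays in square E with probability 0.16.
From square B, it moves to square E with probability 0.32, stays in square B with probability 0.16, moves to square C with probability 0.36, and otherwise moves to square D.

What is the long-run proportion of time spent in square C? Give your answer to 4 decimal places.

0.2968

Let the stationary distribution be π with π = πP and π_1 + π_2 + π_3 + π_4 = 1.
π_1 = 0.2·π_1 + 0.32·π_2 + 0.28·π_3 + 0.16·π_4
π_2 = 0.2·π_1 + 0.28·π_2 + 0.36·π_3 + 0.36·π_4
π_3 = 0.32·π_1 + 0.2·π_2 + 0.16·π_3 + 0.32·π_4
Solving with the normalization constraint gives π = (0.2468, 0.2968, 0.2452, 0.2113).
So the stationary probability of square C is 0.2968.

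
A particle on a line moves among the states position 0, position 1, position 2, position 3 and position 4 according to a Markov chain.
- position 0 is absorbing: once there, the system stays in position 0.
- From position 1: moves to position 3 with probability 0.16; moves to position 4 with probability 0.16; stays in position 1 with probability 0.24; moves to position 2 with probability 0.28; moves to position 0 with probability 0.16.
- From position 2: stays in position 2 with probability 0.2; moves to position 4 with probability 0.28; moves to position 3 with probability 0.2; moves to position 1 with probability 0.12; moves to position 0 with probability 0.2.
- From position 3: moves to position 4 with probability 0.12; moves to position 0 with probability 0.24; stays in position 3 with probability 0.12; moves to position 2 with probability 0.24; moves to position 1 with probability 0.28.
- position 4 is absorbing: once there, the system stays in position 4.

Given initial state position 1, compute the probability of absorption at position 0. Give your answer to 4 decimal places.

Let h(s) be the probability of absorption at position 0 starting from transient state s. Then h(position 0) = 1 and h(position 4) = 0. By first-step analysis:
h(position 1) = 0.16·1 + 0.24·h(position 1) + 0.28·h(position 2) + 0.16·h(position 3) + 0.16·0
h(position 2) = 0.2·1 + 0.12·h(position 1) + 0.2·h(position 2) + 0.2·h(position 3) + 0.28·0
h(position 3) = 0.24·1 + 0.28·h(position 1) + 0.24·h(position 2) + 0.12·h(position 3) + 0.12·0
Solving: h(position 1) = 0.4991, h(position 2) = 0.4644, h(position 3) = 0.5582.
Starting from position 1, the probability is 0.4991.

0.4991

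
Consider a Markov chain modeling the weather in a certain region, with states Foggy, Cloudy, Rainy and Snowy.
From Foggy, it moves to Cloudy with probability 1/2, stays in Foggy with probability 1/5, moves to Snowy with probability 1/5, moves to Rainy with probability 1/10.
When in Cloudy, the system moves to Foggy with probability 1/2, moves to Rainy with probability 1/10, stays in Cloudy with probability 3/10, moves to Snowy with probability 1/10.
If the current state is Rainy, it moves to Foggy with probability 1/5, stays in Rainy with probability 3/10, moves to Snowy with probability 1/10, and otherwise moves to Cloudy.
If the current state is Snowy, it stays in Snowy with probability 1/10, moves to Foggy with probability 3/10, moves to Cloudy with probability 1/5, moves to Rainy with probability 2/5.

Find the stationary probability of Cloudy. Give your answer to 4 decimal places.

Let the stationary distribution be π with π = πP and π_1 + π_2 + π_3 + π_4 = 1.
π_1 = 0.2·π_1 + 0.5·π_2 + 0.2·π_3 + 0.3·π_4
π_2 = 0.5·π_1 + 0.3·π_2 + 0.4·π_3 + 0.2·π_4
π_3 = 0.1·π_1 + 0.1·π_2 + 0.3·π_3 + 0.4·π_4
Solving with the normalization constraint gives π = (0.3239, 0.3690, 0.1746, 0.1324).
So the stationary probability of Cloudy is 0.3690.

0.3690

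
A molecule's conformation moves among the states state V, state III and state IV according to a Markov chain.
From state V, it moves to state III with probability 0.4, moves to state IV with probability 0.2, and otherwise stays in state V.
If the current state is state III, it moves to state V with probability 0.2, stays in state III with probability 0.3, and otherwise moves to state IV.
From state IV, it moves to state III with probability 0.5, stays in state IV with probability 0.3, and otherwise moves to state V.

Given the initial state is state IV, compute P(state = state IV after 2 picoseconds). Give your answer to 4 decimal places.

Sum over the intermediate state after 1 picosecond:
P = P(state IV→state V)·P(state V→state IV) + P(state IV→state III)·P(state III→state IV) + P(state IV→state IV)·P(state IV→state IV)
  = 0.2×0.2 + 0.5×0.5 + 0.3×0.3
  = 0.0400 + 0.2500 + 0.0900 = 0.3800

0.3800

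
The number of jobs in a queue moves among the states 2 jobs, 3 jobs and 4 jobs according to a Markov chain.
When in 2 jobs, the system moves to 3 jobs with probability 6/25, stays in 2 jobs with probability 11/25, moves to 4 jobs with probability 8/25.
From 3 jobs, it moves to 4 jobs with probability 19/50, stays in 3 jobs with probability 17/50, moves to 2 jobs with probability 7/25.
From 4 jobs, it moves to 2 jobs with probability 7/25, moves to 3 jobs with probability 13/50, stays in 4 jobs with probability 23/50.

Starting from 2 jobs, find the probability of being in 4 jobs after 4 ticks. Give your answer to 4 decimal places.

Propagate the distribution vector 4 ticks from 2 jobs.
After 0 ticks: (1.0000, 0.0000, 0.0000)
After 1 tick: (0.4400, 0.2400, 0.3200)
After 2 ticks: (0.3504, 0.2704, 0.3792)
After 3 ticks: (0.3361, 0.2746, 0.3893)
After 4 ticks: (0.3338, 0.2752, 0.3910)
P(in 4 jobs after 4 ticks) = 0.3910

0.3910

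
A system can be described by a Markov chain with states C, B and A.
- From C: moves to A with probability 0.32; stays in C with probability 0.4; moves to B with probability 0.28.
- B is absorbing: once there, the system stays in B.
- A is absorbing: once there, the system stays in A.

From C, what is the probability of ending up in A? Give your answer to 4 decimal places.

Let h(s) be the probability of absorption at A starting from transient state s. Then h(A) = 1 and h(B) = 0. By first-step analysis:
h(C) = 0.4·h(C) + 0.28·0 + 0.32·1
Solving: h(C) = 0.5333.
Starting from C, the probability is 0.5333.

0.5333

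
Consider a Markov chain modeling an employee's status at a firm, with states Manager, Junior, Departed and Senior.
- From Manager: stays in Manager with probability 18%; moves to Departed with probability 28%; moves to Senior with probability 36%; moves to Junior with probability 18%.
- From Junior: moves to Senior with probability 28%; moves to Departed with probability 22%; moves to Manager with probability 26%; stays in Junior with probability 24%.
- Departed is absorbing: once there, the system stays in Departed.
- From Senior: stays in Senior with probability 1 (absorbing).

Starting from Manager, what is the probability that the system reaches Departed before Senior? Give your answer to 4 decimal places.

Let h(s) be the probability of absorption at Departed starting from transient state s. Then h(Departed) = 1 and h(Senior) = 0. By first-step analysis:
h(Manager) = 0.18·h(Manager) + 0.18·h(Junior) + 0.28·1 + 0.36·0
h(Junior) = 0.26·h(Manager) + 0.24·h(Junior) + 0.22·1 + 0.28·0
Solving: h(Manager) = 0.4379, h(Junior) = 0.4393.
Starting from Manager, the probability is 0.4379.

0.4379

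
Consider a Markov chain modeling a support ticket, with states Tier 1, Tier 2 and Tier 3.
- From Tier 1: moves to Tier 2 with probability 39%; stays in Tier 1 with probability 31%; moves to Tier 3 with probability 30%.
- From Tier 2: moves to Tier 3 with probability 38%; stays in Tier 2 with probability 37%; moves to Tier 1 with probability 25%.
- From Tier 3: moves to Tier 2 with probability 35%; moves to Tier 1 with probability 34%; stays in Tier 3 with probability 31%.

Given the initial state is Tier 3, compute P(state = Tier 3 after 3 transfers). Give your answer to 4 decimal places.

0.3330

Propagate the distribution vector 3 transfers from Tier 3.
After 0 transfers: (0.0000, 0.0000, 1.0000)
After 1 transfer: (0.3400, 0.3500, 0.3100)
After 2 transfers: (0.2983, 0.3706, 0.3311)
After 3 transfers: (0.2977, 0.3693, 0.3330)
P(in Tier 3 after 3 transfers) = 0.3330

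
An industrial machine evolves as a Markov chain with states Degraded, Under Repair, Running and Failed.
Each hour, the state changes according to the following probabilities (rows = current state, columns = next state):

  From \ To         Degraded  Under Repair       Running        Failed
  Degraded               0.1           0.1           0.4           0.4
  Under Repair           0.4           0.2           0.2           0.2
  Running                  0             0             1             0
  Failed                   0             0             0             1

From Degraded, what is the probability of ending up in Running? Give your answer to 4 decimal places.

0.5000

Let h(s) be the probability of absorption at Running starting from transient state s. Then h(Running) = 1 and h(Failed) = 0. By first-step analysis:
h(Degraded) = 0.1·h(Degraded) + 0.1·h(Under Repair) + 0.4·1 + 0.4·0
h(Under Repair) = 0.4·h(Degraded) + 0.2·h(Under Repair) + 0.2·1 + 0.2·0
Solving: h(Degraded) = 0.5000, h(Under Repair) = 0.5000.
Starting from Degraded, the probability is 0.5000.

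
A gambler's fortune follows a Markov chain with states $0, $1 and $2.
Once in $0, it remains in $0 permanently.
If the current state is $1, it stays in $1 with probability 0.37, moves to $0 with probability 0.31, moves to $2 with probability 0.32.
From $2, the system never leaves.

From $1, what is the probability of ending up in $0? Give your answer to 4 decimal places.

0.4921

Let h(s) be the probability of absorption at $0 starting from transient state s. Then h($0) = 1 and h($2) = 0. By first-step analysis:
h($1) = 0.31·1 + 0.37·h($1) + 0.32·0
Solving: h($1) = 0.4921.
Starting from $1, the probability is 0.4921.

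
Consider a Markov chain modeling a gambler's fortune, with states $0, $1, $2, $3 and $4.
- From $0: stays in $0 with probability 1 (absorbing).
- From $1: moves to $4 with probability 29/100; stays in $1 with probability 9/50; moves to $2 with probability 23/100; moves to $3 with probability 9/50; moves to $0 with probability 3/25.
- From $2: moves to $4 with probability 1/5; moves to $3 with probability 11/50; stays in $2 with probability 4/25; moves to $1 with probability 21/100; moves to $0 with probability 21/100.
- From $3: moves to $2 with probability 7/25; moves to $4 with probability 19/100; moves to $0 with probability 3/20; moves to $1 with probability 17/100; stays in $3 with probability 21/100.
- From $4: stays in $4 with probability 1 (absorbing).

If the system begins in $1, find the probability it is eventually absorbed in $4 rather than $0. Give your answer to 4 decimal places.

Let h(s) be the probability of absorption at $4 starting from transient state s. Then h($4) = 1 and h($0) = 0. By first-step analysis:
h($1) = 0.12·0 + 0.18·h($1) + 0.23·h($2) + 0.18·h($3) + 0.29·1
h($2) = 0.21·0 + 0.21·h($1) + 0.16·h($2) + 0.22·h($3) + 0.2·1
h($3) = 0.15·0 + 0.17·h($1) + 0.28·h($2) + 0.21·h($3) + 0.19·1
Solving: h($1) = 0.6316, h($2) = 0.5452, h($3) = 0.5697.
Starting from $1, the probability is 0.6316.

0.6316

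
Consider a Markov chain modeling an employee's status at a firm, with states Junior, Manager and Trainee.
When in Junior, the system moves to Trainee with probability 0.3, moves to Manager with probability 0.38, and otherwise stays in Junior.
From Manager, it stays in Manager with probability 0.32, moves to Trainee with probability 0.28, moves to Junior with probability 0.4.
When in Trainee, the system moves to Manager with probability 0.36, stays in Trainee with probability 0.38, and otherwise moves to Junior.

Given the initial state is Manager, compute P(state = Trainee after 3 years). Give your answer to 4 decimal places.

0.3182

Propagate the distribution vector 3 years from Manager.
After 0 years: (0.0000, 1.0000, 0.0000)
After 1 year: (0.4000, 0.3200, 0.2800)
After 2 years: (0.3288, 0.3552, 0.3160)
After 3 years: (0.3295, 0.3524, 0.3182)
P(in Trainee after 3 years) = 0.3182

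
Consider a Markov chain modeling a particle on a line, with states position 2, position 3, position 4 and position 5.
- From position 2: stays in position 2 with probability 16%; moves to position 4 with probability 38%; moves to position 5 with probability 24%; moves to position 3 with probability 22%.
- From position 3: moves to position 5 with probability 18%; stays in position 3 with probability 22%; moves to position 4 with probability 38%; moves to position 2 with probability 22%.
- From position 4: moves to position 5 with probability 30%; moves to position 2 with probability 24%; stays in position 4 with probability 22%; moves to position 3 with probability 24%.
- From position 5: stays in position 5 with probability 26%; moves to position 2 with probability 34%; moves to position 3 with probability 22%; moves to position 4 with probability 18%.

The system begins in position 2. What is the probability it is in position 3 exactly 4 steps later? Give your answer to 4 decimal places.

0.2257

Propagate the distribution vector 4 steps from position 2.
After 0 steps: (1.0000, 0.0000, 0.0000, 0.0000)
After 1 step: (0.1600, 0.2200, 0.3800, 0.2400)
After 2 steps: (0.2468, 0.2276, 0.2712, 0.2544)
After 3 steps: (0.2411, 0.2254, 0.2857, 0.2477)
After 4 steps: (0.2410, 0.2257, 0.2847, 0.2486)
P(in position 3 after 4 steps) = 0.2257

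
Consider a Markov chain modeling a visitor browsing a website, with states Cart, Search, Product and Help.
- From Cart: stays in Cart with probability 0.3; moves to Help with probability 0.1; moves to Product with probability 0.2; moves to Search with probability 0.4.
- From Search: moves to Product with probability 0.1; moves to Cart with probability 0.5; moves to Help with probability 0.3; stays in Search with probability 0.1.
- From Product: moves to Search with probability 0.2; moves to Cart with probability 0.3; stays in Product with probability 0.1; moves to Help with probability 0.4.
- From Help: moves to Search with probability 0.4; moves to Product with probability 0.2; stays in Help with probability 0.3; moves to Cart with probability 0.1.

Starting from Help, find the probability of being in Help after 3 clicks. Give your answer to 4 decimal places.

Propagate the distribution vector 3 clicks from Help.
After 0 clicks: (0.0000, 0.0000, 0.0000, 1.0000)
After 1 click: (0.1000, 0.4000, 0.2000, 0.3000)
After 2 clicks: (0.3200, 0.2400, 0.1400, 0.3000)
After 3 clicks: (0.2880, 0.3000, 0.1620, 0.2500)
P(in Help after 3 clicks) = 0.2500

0.2500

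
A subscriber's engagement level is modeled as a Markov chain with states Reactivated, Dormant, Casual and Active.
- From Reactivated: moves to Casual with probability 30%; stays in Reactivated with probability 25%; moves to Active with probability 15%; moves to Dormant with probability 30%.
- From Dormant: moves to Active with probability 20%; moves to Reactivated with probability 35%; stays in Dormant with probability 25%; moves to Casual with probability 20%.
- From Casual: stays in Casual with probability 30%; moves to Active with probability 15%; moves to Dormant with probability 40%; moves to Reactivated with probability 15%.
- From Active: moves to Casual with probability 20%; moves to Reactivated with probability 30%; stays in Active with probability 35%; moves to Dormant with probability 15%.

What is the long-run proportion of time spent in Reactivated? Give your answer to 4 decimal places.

0.2631

Let the stationary distribution be π with π = πP and π_1 + π_2 + π_3 + π_4 = 1.
π_1 = 0.25·π_1 + 0.35·π_2 + 0.15·π_3 + 0.3·π_4
π_2 = 0.3·π_1 + 0.25·π_2 + 0.4·π_3 + 0.15·π_4
π_3 = 0.3·π_1 + 0.2·π_2 + 0.3·π_3 + 0.2·π_4
Solving with the normalization constraint gives π = (0.2631, 0.2804, 0.2515, 0.2050).
So the stationary probability of Reactivated is 0.2631.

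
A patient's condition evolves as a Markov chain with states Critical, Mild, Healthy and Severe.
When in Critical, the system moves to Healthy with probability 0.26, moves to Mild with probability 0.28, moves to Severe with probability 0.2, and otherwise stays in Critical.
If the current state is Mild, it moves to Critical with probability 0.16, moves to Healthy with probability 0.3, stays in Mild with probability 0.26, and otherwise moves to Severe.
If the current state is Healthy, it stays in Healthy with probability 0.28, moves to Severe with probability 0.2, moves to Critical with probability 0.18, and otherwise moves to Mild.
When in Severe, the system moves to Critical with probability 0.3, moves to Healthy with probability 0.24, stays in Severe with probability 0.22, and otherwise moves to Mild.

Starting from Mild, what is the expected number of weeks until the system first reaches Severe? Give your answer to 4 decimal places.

4.1268

Let t(s) be the expected number of weeks to first reach Severe from state s, with t(Severe) = 0. Conditioning on the first week:
t(Critical) = 1 + 0.26·t(Critical) + 0.28·t(Mild) + 0.26·t(Healthy)
t(Mild) = 1 + 0.16·t(Critical) + 0.26·t(Mild) + 0.3·t(Healthy)
t(Healthy) = 1 + 0.18·t(Critical) + 0.34·t(Mild) + 0.28·t(Healthy)
Solving: t(Critical) = 4.4790, t(Mild) = 4.1268, t(Healthy) = 4.4574.
Expected weeks from Mild to Severe: 4.1268.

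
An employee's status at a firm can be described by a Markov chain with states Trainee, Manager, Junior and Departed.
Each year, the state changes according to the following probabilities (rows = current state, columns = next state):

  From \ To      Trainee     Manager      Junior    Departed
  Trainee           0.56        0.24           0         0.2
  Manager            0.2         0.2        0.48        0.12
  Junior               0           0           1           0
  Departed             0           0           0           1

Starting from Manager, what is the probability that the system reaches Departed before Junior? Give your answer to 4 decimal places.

Let h(s) be the probability of absorption at Departed starting from transient state s. Then h(Departed) = 1 and h(Junior) = 0. By first-step analysis:
h(Trainee) = 0.56·h(Trainee) + 0.24·h(Manager) + 0.2·1
h(Manager) = 0.2·h(Trainee) + 0.2·h(Manager) + 0.48·0 + 0.12·1
Solving: h(Trainee) = 0.6211, h(Manager) = 0.3053.
Starting from Manager, the probability is 0.3053.

0.3053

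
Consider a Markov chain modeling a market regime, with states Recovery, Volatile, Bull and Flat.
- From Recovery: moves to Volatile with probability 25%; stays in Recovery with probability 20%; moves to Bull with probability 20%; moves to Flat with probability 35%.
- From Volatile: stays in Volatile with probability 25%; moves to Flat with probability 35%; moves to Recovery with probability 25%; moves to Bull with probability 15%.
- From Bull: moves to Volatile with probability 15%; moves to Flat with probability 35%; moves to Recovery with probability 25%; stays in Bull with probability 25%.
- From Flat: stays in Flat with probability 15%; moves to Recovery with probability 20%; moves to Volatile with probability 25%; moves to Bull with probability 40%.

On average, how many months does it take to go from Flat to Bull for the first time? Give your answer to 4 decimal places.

Let t(s) be the expected number of months to first reach Bull from state s, with t(Bull) = 0. Conditioning on the first month:
t(Recovery) = 1 + 0.2·t(Recovery) + 0.25·t(Volatile) + 0.35·t(Flat)
t(Volatile) = 1 + 0.25·t(Recovery) + 0.25·t(Volatile) + 0.35·t(Flat)
t(Flat) = 1 + 0.2·t(Recovery) + 0.25·t(Volatile) + 0.15·t(Flat)
Solving: t(Recovery) = 4.0678, t(Volatile) = 4.2712, t(Flat) = 3.3898.
Expected months from Flat to Bull: 3.3898.

3.3898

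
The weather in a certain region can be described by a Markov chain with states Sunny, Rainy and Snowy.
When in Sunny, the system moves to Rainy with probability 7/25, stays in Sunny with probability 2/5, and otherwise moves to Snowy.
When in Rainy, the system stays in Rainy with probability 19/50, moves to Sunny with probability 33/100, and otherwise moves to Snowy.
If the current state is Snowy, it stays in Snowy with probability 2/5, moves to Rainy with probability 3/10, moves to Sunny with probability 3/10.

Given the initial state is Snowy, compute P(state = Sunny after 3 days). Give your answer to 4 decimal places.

Propagate the distribution vector 3 days from Snowy.
After 0 days: (0.0000, 0.0000, 1.0000)
After 1 day: (0.3000, 0.3000, 0.4000)
After 2 days: (0.3390, 0.3180, 0.3430)
After 3 days: (0.3434, 0.3187, 0.3379)
P(in Sunny after 3 days) = 0.3434

0.3434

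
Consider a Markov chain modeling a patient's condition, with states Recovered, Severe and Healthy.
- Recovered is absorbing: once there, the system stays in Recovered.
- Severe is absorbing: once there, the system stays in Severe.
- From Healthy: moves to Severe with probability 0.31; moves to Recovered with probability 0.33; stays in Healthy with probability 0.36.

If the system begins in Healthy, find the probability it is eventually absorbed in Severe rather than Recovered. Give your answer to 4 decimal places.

0.4844

Let h(s) be the probability of absorption at Severe starting from transient state s. Then h(Severe) = 1 and h(Recovered) = 0. By first-step analysis:
h(Healthy) = 0.33·0 + 0.31·1 + 0.36·h(Healthy)
Solving: h(Healthy) = 0.4844.
Starting from Healthy, the probability is 0.4844.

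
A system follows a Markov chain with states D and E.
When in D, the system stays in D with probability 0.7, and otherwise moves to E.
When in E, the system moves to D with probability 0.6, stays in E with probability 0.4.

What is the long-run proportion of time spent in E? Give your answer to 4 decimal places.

Let the stationary distribution be π with π = πP and π_1 + π_2 = 1.
π_1 = 0.7·π_1 + 0.6·π_2
Solving with the normalization constraint gives π = (0.6667, 0.3333).
So the stationary probability of E is 0.3333.

0.3333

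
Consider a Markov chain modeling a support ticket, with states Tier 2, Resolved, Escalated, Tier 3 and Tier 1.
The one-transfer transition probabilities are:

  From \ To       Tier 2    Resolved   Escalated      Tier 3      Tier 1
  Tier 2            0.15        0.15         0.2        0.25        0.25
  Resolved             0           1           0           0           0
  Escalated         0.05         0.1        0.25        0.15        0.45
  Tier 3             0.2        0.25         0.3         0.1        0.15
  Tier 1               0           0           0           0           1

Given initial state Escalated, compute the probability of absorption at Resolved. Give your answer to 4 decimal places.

0.2457

Let h(s) be the probability of absorption at Resolved starting from transient state s. Then h(Resolved) = 1 and h(Tier 1) = 0. By first-step analysis:
h(Tier 2) = 0.15·h(Tier 2) + 0.15·1 + 0.2·h(Escalated) + 0.25·h(Tier 3) + 0.25·0
h(Escalated) = 0.05·h(Tier 2) + 0.1·1 + 0.25·h(Escalated) + 0.15·h(Tier 3) + 0.45·0
h(Tier 3) = 0.2·h(Tier 2) + 0.25·1 + 0.3·h(Escalated) + 0.1·h(Tier 3) + 0.15·0
Solving: h(Tier 2) = 0.3638, h(Escalated) = 0.2457, h(Tier 3) = 0.4405.
Starting from Escalated, the probability is 0.2457.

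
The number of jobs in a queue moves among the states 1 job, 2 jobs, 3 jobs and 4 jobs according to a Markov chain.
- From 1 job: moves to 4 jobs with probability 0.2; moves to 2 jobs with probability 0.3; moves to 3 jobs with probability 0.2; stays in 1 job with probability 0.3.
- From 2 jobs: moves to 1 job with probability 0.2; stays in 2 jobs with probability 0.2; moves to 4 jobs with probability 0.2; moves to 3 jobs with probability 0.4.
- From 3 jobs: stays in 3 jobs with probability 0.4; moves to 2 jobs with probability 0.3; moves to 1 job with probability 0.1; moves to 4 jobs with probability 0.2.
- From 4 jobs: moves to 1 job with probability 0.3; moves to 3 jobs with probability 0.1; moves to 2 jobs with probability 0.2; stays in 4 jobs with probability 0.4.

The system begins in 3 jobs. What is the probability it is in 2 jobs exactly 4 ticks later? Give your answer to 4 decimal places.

0.2501

Propagate the distribution vector 4 ticks from 3 jobs.
After 0 ticks: (0.0000, 0.0000, 1.0000, 0.0000)
After 1 tick: (0.1000, 0.3000, 0.4000, 0.2000)
After 2 ticks: (0.1900, 0.2500, 0.3200, 0.2400)
After 3 ticks: (0.2110, 0.2510, 0.2900, 0.2480)
After 4 ticks: (0.2169, 0.2501, 0.2834, 0.2496)
P(in 2 jobs after 4 ticks) = 0.2501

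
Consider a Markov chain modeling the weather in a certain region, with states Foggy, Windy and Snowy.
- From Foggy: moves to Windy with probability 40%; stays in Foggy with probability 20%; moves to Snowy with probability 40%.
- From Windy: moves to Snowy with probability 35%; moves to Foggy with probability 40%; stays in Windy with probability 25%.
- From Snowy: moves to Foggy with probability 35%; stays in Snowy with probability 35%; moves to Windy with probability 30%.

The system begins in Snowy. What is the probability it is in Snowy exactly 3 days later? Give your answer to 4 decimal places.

0.3656

Propagate the distribution vector 3 days from Snowy.
After 0 days: (0.0000, 0.0000, 1.0000)
After 1 day: (0.3500, 0.3000, 0.3500)
After 2 days: (0.3125, 0.3200, 0.3675)
After 3 days: (0.3191, 0.3153, 0.3656)
P(in Snowy after 3 days) = 0.3656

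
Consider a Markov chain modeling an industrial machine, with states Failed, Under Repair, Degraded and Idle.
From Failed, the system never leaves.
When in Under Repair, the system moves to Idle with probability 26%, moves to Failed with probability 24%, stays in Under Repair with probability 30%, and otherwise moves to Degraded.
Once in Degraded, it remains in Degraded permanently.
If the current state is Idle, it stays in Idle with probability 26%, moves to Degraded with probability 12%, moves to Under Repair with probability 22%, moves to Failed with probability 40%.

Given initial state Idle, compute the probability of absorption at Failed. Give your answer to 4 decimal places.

0.7222

Let h(s) be the probability of absorption at Failed starting from transient state s. Then h(Failed) = 1 and h(Degraded) = 0. By first-step analysis:
h(Under Repair) = 0.24·1 + 0.3·h(Under Repair) + 0.2·0 + 0.26·h(Idle)
h(Idle) = 0.4·1 + 0.22·h(Under Repair) + 0.12·0 + 0.26·h(Idle)
Solving: h(Under Repair) = 0.6111, h(Idle) = 0.7222.
Starting from Idle, the probability is 0.7222.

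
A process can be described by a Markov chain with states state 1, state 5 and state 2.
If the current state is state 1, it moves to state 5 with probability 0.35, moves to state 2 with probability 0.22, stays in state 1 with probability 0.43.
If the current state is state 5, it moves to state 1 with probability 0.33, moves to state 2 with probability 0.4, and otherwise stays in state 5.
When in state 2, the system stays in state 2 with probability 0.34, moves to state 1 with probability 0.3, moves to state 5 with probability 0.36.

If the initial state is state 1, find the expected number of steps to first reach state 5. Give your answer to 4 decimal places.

Let t(s) be the expected number of steps to first reach state 5 from state s, with t(state 5) = 0. Conditioning on the first step:
t(state 1) = 1 + 0.43·t(state 1) + 0.22·t(state 2)
t(state 2) = 1 + 0.3·t(state 1) + 0.34·t(state 2)
Solving: t(state 1) = 2.8369, t(state 2) = 2.8046.
Expected steps from state 1 to state 5: 2.8369.

2.8369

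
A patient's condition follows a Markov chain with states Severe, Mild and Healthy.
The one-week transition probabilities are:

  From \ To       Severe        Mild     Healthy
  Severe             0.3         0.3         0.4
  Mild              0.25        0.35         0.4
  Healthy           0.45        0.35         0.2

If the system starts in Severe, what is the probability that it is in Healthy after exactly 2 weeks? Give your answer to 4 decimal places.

0.3200

Sum over the intermediate state after 1 week:
P = P(Severe→Severe)·P(Severe→Healthy) + P(Severe→Mild)·P(Mild→Healthy) + P(Severe→Healthy)·P(Healthy→Healthy)
  = 0.3×0.4 + 0.3×0.4 + 0.4×0.2
  = 0.1200 + 0.1200 + 0.0800 = 0.3200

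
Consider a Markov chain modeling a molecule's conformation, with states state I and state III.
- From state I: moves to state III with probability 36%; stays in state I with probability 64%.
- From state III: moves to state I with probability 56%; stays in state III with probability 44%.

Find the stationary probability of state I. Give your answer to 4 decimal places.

Let the stationary distribution be π with π = πP and π_1 + π_2 = 1.
π_1 = 0.64·π_1 + 0.56·π_2
Solving with the normalization constraint gives π = (0.6087, 0.3913).
So the stationary probability of state I is 0.6087.

0.6087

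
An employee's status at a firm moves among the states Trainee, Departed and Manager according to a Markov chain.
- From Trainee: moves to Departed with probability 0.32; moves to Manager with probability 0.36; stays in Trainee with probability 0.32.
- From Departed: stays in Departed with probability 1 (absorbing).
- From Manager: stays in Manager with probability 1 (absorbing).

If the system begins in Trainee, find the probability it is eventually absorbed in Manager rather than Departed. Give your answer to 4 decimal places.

Let h(s) be the probability of absorption at Manager starting from transient state s. Then h(Manager) = 1 and h(Departed) = 0. By first-step analysis:
h(Trainee) = 0.32·h(Trainee) + 0.32·0 + 0.36·1
Solving: h(Trainee) = 0.5294.
Starting from Trainee, the probability is 0.5294.

0.5294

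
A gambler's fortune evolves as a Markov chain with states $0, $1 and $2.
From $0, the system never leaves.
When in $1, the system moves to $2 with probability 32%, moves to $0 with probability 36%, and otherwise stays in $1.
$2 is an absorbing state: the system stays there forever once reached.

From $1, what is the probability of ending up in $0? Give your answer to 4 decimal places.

Let h(s) be the probability of absorption at $0 starting from transient state s. Then h($0) = 1 and h($2) = 0. By first-step analysis:
h($1) = 0.36·1 + 0.32·h($1) + 0.32·0
Solving: h($1) = 0.5294.
Starting from $1, the probability is 0.5294.

0.5294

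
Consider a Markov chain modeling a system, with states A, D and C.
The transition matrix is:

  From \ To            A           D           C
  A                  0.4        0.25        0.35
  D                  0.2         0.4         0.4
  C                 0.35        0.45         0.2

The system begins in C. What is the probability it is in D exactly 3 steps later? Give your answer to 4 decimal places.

Propagate the distribution vector 3 steps from C.
After 0 steps: (0.0000, 0.0000, 1.0000)
After 1 step: (0.3500, 0.4500, 0.2000)
After 2 steps: (0.3000, 0.3575, 0.3425)
After 3 steps: (0.3114, 0.3721, 0.3165)
P(in D after 3 steps) = 0.3721

0.3721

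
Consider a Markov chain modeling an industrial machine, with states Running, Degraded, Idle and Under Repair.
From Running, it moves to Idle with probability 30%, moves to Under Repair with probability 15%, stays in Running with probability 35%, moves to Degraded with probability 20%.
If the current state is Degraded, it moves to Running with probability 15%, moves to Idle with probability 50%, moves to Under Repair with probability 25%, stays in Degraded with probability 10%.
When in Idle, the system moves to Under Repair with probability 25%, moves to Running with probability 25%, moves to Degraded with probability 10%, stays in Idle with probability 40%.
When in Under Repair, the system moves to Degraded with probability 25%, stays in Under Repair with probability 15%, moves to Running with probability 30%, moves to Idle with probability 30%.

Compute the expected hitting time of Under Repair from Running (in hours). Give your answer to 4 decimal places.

Let t(s) be the expected number of hours to first reach Under Repair from state s, with t(Under Repair) = 0. Conditioning on the first hour:
t(Running) = 1 + 0.35·t(Running) + 0.2·t(Degraded) + 0.3·t(Idle)
t(Degraded) = 1 + 0.15·t(Running) + 0.1·t(Degraded) + 0.5·t(Idle)
t(Idle) = 1 + 0.25·t(Running) + 0.1·t(Degraded) + 0.4·t(Idle)
Solving: t(Running) = 4.9631, t(Degraded) = 4.4226, t(Idle) = 4.4717.
Expected hours from Running to Under Repair: 4.9631.

4.9631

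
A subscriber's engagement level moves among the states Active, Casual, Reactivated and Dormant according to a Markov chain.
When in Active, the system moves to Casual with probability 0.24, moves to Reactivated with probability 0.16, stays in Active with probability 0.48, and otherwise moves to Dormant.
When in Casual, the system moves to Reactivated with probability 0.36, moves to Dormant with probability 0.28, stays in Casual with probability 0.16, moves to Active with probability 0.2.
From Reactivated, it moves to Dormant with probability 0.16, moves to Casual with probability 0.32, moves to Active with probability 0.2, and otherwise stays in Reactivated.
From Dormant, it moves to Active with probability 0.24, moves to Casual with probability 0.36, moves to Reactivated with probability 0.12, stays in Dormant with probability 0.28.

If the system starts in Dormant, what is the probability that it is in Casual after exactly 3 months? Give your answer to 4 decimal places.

0.2661

Propagate the distribution vector 3 months from Dormant.
After 0 months: (0.0000, 0.0000, 0.0000, 1.0000)
After 1 month: (0.2400, 0.3600, 0.1200, 0.2800)
After 2 months: (0.2784, 0.2544, 0.2400, 0.2272)
After 3 months: (0.2870, 0.2661, 0.2402, 0.2067)
P(in Casual after 3 months) = 0.2661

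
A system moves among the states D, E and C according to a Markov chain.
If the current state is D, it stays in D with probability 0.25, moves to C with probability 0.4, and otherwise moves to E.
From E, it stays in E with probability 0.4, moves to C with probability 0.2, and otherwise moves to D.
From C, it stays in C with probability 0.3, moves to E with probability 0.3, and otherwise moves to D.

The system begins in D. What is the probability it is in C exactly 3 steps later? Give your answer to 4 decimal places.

0.3015

Propagate the distribution vector 3 steps from D.
After 0 steps: (1.0000, 0.0000, 0.0000)
After 1 step: (0.2500, 0.3500, 0.4000)
After 2 steps: (0.3625, 0.3475, 0.2900)
After 3 steps: (0.3456, 0.3529, 0.3015)
P(in C after 3 steps) = 0.3015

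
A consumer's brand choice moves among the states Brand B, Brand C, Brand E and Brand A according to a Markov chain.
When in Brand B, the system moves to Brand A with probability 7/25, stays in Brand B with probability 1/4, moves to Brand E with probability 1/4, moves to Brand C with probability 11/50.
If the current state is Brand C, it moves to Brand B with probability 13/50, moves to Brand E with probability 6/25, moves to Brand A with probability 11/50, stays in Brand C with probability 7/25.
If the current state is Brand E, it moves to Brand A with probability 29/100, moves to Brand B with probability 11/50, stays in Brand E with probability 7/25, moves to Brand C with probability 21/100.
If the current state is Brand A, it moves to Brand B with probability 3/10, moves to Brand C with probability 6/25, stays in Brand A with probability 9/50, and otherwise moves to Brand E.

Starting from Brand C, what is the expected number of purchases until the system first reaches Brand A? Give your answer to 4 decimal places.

3.9600

Let t(s) be the expected number of purchases to first reach Brand A from state s, with t(Brand A) = 0. Conditioning on the first purchase:
t(Brand B) = 1 + 0.25·t(Brand B) + 0.22·t(Brand C) + 0.25·t(Brand E)
t(Brand C) = 1 + 0.26·t(Brand B) + 0.28·t(Brand C) + 0.24·t(Brand E)
t(Brand E) = 1 + 0.22·t(Brand B) + 0.21·t(Brand C) + 0.28·t(Brand E)
Solving: t(Brand B) = 3.7220, t(Brand C) = 3.9600, t(Brand E) = 3.6812.
Expected purchases from Brand C to Brand A: 3.9600.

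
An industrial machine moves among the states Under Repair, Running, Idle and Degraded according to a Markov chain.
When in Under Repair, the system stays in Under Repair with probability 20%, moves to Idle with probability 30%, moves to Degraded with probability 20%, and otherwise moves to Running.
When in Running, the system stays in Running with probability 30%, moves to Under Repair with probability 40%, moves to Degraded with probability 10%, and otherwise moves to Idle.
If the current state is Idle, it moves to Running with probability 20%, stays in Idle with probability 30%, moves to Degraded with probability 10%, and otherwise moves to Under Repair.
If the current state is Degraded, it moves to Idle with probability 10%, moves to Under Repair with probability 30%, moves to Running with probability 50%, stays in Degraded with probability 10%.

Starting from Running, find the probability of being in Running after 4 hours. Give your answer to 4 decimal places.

Propagate the distribution vector 4 hours from Running.
After 0 hours: (0.0000, 1.0000, 0.0000, 0.0000)
After 1 hour: (0.4000, 0.3000, 0.2000, 0.1000)
After 2 hours: (0.3100, 0.3000, 0.2500, 0.1400)
After 3 hours: (0.3240, 0.3030, 0.2420, 0.1310)
After 4 hours: (0.3221, 0.3020, 0.2435, 0.1324)
P(in Running after 4 hours) = 0.3020

0.3020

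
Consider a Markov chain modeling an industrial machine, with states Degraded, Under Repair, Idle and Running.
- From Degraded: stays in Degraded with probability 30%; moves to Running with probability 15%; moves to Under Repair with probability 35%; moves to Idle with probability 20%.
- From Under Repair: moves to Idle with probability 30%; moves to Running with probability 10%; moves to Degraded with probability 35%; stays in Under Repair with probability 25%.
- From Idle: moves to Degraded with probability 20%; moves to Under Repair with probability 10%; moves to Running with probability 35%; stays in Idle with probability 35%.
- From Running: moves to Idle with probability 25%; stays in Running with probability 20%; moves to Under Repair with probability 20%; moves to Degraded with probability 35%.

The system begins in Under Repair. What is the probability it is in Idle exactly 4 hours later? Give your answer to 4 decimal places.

0.2741

Propagate the distribution vector 4 hours from Under Repair.
After 0 hours: (0.0000, 1.0000, 0.0000, 0.0000)
After 1 hour: (0.3500, 0.2500, 0.3000, 0.1000)
After 2 hours: (0.2875, 0.2350, 0.2750, 0.2025)
After 3 hours: (0.2944, 0.2274, 0.2749, 0.2034)
After 4 hours: (0.2941, 0.2280, 0.2741, 0.2038)
P(in Idle after 4 hours) = 0.2741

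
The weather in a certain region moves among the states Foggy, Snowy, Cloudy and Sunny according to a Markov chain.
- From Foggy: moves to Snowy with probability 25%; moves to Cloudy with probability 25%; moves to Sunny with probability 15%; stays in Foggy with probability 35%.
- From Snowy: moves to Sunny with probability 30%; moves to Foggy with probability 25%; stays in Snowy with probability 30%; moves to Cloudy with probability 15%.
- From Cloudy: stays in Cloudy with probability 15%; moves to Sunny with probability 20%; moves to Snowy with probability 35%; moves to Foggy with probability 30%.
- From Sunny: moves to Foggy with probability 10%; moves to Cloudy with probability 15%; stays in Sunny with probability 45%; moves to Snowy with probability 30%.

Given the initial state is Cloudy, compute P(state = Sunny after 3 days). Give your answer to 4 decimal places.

0.2839

Propagate the distribution vector 3 days from Cloudy.
After 0 days: (0.0000, 0.0000, 1.0000, 0.0000)
After 1 day: (0.3000, 0.3500, 0.1500, 0.2000)
After 2 days: (0.2575, 0.2925, 0.1800, 0.2700)
After 3 days: (0.2443, 0.2961, 0.1758, 0.2839)
P(in Sunny after 3 days) = 0.2839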